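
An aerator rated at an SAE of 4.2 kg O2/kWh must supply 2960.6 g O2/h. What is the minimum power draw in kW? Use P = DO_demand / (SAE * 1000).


SAE in g O2/kWh = 4.2 * 1000 = 4200 g/kWh
P = DO_demand / SAE_g = 2960.6 / 4200 = 0.704905 kW

0.704905 kW


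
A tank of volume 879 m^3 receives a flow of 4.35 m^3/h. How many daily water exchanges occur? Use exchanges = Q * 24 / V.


Daily flow volume = 4.35 m^3/h * 24 h = 104.4 m^3/day
Exchanges = daily flow / tank volume = 104.4 / 879 = 0.118771 exchanges/day

0.118771 exchanges/day


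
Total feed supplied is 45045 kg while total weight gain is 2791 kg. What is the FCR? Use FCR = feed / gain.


FCR = feed consumed / weight gained
FCR = 45045 kg / 2791 kg = 16.1394

16.1394


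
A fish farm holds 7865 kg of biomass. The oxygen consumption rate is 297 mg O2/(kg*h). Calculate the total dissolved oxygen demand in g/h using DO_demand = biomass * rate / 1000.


Total O2 consumption (mg/h) = 7865 kg * 297 mg/(kg*h) = 2335905 mg/h
Convert to g/h: 2335905 / 1000 = 2335.905 g/h

2335.905 g/h


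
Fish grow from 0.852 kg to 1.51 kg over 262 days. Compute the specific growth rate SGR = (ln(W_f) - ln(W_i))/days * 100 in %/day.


ln(W_f) = ln(1.51) = 0.41210965
ln(W_i) = ln(0.852) = -0.16016875
ln(W_f) - ln(W_i) = 0.41210965 - -0.16016875 = 0.5722784
SGR = 0.5722784 / 262 * 100 = 0.218427 %/day

0.218427 %/day


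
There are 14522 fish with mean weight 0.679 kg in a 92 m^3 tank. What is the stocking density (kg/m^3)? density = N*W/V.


Total biomass = 14522 fish * 0.679 kg = 9860.438 kg
Density = total biomass / volume = 9860.438 / 92 = 107.179 kg/m^3

107.179 kg/m^3


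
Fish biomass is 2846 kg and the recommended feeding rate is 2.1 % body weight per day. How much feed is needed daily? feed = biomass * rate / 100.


Feeding rate fraction = 2.1% / 100 = 0.021
Daily feed = 2846 kg * 0.021 = 59.766 kg/day

59.766 kg/day


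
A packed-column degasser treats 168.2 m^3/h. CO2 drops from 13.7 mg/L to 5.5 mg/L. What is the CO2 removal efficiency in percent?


CO2_out / CO2_in = 5.5 / 13.7 = 0.40145985
Fraction remaining = 0.40145985
efficiency = (1 - 0.40145985) * 100 = 59.854 %

59.854 %


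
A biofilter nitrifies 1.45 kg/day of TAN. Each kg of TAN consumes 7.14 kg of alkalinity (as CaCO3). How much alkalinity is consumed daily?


Alkalinity factor: 7.14 kg CaCO3 consumed per kg TAN nitrified
alk = 1.45 kg TAN * 7.14 = 10.353 kg CaCO3/day

10.353 kg CaCO3/day


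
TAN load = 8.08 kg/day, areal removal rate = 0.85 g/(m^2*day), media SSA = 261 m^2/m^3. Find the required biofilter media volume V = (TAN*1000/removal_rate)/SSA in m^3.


A = 8.08*1000 / 0.85 = 9505.8824 m^2
V = 9505.8824 / 261 = 36.421

36.421 m^3


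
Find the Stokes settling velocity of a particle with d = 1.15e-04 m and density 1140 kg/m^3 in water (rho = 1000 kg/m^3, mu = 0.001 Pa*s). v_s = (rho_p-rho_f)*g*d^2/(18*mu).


Density difference: rho_p - rho_f = 1140 - 1000 = 140 kg/m^3
d^2 = (1.15e-04)^2 = 1.3225e-08 m^2
Numerator = (rho_p - rho_f) * g * d^2 = 140 * 9.81 * 1.3225e-08 = 1.8163215e-05
Denominator = 18 * mu = 18 * 0.001 = 0.018
v_s = 1.8163215e-05 / 0.018 = 0.00100907 m/s
Check: Re = rho_f * v_s * d / mu = 1000 * 0.00100907 * 1.15e-04 / 0.001 = 0.116 < 1, so Stokes' law applies.

0.00100907 m/s


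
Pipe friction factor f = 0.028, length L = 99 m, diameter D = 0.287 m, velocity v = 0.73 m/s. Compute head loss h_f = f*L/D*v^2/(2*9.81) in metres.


v^2 = 0.73^2 = 0.5329 m^2/s^2
L/D = 99/0.287 = 344.94774
h_f = f*(L/D)*v^2/(2g) = 0.028 * 344.94774 * 0.5329 / 19.62 = 0.262336 m

0.262336 m


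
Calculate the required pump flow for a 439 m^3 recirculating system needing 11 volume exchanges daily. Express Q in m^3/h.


Daily recirculation volume = 439 m^3 * 11 = 4829 m^3/day
Flow rate Q = daily volume / 24 h = 4829 / 24 = 201.208 m^3/h

201.208 m^3/h


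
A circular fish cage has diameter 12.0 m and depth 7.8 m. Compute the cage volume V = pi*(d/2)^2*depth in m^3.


r = d/2 = 12.0/2 = 6 m
Base area = pi*r^2 = pi*6^2 = 113.09734 m^2
Volume = 113.09734 * 7.8 = 882.159 m^3

882.159 m^3


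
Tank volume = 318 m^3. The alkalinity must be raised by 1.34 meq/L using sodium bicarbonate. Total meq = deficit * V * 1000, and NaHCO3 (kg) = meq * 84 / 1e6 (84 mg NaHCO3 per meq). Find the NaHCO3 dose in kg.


Tank volume in L = 318 m^3 * 1000 = 318000 L
Total meq required = 1.34 meq/L * 318000 L = 426120 meq
NaHCO3 mass = 426120 meq * 84 mg/meq / 1e6 = 35.7941 kg

35.7941 kg


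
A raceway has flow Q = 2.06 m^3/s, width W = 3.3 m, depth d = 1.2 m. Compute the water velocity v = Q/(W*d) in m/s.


Cross-sectional area = W * d = 3.3 * 1.2 = 3.96 m^2
Velocity = Q / A = 2.06 / 3.96 = 0.520202 m/s

0.520202 m/s


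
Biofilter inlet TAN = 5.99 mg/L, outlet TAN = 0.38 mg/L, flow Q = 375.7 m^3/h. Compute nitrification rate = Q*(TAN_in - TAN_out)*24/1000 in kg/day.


Concentration drop: TAN_in - TAN_out = 5.99 - 0.38 = 5.61 mg/L
Hourly TAN removed = Q * dTAN = 375.7 m^3/h * 5.61 mg/L = 2107.677 g/h  (m^3/h * mg/L = g/h)
Daily TAN removed = 2107.677 * 24 = 50584.248 g/day
Convert to kg/day: 50584.248 / 1000 = 50.584248 kg/day

50.584248 kg/day


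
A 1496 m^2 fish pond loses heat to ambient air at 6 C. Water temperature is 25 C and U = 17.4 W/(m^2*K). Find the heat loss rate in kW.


Temperature difference dT = 25 - 6 = 19 K
Heat loss (W) = U * A * dT = 17.4 * 1496 * 19 = 494577.6 W
Convert to kW: 494577.6 / 1000 = 494.5776 kW

494.5776 kW


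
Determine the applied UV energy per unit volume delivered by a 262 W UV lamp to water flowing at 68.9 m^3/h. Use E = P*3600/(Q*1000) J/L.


Energy delivered per hour = 262 W * 3600 s = 943200 J/h
Volume treated per hour = 68.9 m^3/h * 1000 = 68900 L/h
dose = 943200 / 68900 = 13.6894 J/L

13.6894 J/L


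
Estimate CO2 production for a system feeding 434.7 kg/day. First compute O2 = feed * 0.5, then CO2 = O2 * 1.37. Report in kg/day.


O2 = 434.7 * 0.5 = 217.35
CO2 = 217.35 * 1.37 = 297.7695

297.7695 kg/day


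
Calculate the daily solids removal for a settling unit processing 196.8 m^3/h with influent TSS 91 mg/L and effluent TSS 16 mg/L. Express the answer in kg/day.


Concentration drop: TSS_in - TSS_out = 91 - 16 = 75 mg/L
Hourly solids removed = Q * dTSS = 196.8 m^3/h * 75 mg/L = 14760 g/h  (m^3/h * mg/L = g/h)
Daily solids removed = 14760 * 24 = 354240 g/day
Convert g to kg: 354240 / 1000 = 354.24 kg/day

354.24 kg/day


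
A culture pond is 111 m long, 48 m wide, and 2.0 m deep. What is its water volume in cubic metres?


Base area = L * W = 111 * 48 = 5328 m^2
Volume = area * depth = 5328 * 2.0 = 10656 m^3

10656 m^3


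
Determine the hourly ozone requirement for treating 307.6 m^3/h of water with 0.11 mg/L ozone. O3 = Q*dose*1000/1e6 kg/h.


O3 demand (mg/h) = Q * dose * 1000 = 307.6 * 0.11 * 1000 = 33836 mg/h
Convert mg to kg: 33836 / 1e6 = 0.033836 kg/h

0.033836 kg/h


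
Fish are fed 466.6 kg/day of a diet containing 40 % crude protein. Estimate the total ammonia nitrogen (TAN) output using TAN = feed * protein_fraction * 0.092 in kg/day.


Protein in feed = 466.6 * 40/100 = 186.64 kg/day
TAN = protein * 0.092 = 186.64 * 0.092 = 17.17088 kg/day

17.17088 kg/day


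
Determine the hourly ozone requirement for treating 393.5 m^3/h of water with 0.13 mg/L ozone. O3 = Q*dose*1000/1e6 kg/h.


O3 demand (mg/h) = Q * dose * 1000 = 393.5 * 0.13 * 1000 = 51155 mg/h
Convert mg to kg: 51155 / 1e6 = 0.051155 kg/h

0.051155 kg/h


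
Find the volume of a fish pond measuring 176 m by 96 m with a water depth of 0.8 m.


Base area = L * W = 176 * 96 = 16896 m^2
Volume = area * depth = 16896 * 0.8 = 13516.8 m^3

13516.8 m^3


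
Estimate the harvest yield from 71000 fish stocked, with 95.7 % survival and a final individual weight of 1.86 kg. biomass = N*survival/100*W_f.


Survivors = 71000 * 95.7/100 = 67947 fish
Harvest biomass = survivors * W_f = 67947 * 1.86 = 126381.42 kg

126381.42 kg


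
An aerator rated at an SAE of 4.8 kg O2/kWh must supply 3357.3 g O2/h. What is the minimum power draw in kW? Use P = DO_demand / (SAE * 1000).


SAE in g O2/kWh = 4.8 * 1000 = 4800 g/kWh
P = DO_demand / SAE_g = 3357.3 / 4800 = 0.699438 kW

0.699438 kW


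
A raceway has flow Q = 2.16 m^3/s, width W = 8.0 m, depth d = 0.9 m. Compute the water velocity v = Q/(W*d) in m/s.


Cross-sectional area = W * d = 8.0 * 0.9 = 7.2 m^2
Velocity = Q / A = 2.16 / 7.2 = 0.3 m/s

0.3 m/s


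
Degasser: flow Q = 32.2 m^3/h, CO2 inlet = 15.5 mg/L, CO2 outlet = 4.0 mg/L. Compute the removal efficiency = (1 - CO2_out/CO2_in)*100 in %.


CO2_out / CO2_in = 4.0 / 15.5 = 0.25806452
Fraction remaining = 0.25806452
efficiency = (1 - 0.25806452) * 100 = 74.1935 %

74.1935 %


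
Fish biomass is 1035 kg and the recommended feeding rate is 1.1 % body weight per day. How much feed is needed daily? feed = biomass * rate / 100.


Feeding rate fraction = 1.1% / 100 = 0.011
Daily feed = 1035 kg * 0.011 = 11.385 kg/day

11.385 kg/day


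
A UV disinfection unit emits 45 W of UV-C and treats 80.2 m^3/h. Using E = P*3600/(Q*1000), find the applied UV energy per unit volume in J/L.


Energy delivered per hour = 45 W * 3600 s = 162000 J/h
Volume treated per hour = 80.2 m^3/h * 1000 = 80200 L/h
dose = 162000 / 80200 = 2.01995 J/L

2.01995 J/L


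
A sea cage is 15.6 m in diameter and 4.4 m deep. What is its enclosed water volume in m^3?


r = d/2 = 15.6/2 = 7.8 m
Base area = pi*r^2 = pi*7.8^2 = 191.1345 m^2
Volume = 191.1345 * 4.4 = 840.992 m^3

840.992 m^3


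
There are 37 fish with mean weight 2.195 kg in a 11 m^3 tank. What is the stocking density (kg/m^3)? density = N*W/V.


Total biomass = 37 fish * 2.195 kg = 81.215 kg
Density = total biomass / volume = 81.215 / 11 = 7.38318 kg/m^3

7.38318 kg/m^3


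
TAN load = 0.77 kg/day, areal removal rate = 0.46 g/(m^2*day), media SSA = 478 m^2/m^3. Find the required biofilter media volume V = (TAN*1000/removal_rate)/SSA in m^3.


A = 0.77*1000 / 0.46 = 1673.913 m^2
V = 1673.913 / 478 = 3.50191

3.50191 m^3


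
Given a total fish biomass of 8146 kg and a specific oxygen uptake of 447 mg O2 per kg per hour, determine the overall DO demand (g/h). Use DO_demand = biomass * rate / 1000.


Total O2 consumption (mg/h) = 8146 kg * 447 mg/(kg*h) = 3641262 mg/h
Convert to g/h: 3641262 / 1000 = 3641.262 g/h

3641.262 g/h


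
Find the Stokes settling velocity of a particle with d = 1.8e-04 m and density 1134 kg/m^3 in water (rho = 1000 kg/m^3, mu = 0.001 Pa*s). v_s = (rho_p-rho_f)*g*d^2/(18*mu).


Density difference: rho_p - rho_f = 1134 - 1000 = 134 kg/m^3
d^2 = (1.8e-04)^2 = 3.24e-08 m^2
Numerator = (rho_p - rho_f) * g * d^2 = 134 * 9.81 * 3.24e-08 = 4.2591096e-05
Denominator = 18 * mu = 18 * 0.001 = 0.018
v_s = 4.2591096e-05 / 0.018 = 0.00236617 m/s
Check: Re = rho_f * v_s * d / mu = 1000 * 0.00236617 * 1.8e-04 / 0.001 = 0.426 < 1, so Stokes' law applies.

0.00236617 m/s


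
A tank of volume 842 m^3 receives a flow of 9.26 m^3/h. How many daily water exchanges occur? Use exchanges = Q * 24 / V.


Daily flow volume = 9.26 m^3/h * 24 h = 222.24 m^3/day
Exchanges = daily flow / tank volume = 222.24 / 842 = 0.263943 exchanges/day

0.263943 exchanges/day


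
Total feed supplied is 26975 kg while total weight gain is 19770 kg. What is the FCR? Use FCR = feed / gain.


FCR = feed consumed / weight gained
FCR = 26975 kg / 19770 kg = 1.36444

1.36444


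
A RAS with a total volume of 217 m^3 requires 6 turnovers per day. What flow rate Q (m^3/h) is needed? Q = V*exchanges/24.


Daily recirculation volume = 217 m^3 * 6 = 1302 m^3/day
Flow rate Q = daily volume / 24 h = 1302 / 24 = 54.25 m^3/h

54.25 m^3/h


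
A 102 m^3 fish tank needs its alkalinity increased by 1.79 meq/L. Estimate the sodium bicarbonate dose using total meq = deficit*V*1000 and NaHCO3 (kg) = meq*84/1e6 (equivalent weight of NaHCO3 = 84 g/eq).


Tank volume in L = 102 m^3 * 1000 = 102000 L
Total meq required = 1.79 meq/L * 102000 L = 182580 meq
NaHCO3 mass = 182580 meq * 84 mg/meq / 1e6 = 15.3367 kg

15.3367 kg


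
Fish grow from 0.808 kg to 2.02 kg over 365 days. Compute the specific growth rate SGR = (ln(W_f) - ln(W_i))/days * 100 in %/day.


ln(W_f) = ln(2.02) = 0.70309751
ln(W_i) = ln(0.808) = -0.21319322
ln(W_f) - ln(W_i) = 0.70309751 - -0.21319322 = 0.91629073
SGR = 0.91629073 / 365 * 100 = 0.251039 %/day

0.251039 %/day


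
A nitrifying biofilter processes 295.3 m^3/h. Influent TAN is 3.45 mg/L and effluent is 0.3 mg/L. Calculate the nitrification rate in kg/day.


Concentration drop: TAN_in - TAN_out = 3.45 - 0.3 = 3.15 mg/L
Hourly TAN removed = Q * dTAN = 295.3 m^3/h * 3.15 mg/L = 930.195 g/h  (m^3/h * mg/L = g/h)
Daily TAN removed = 930.195 * 24 = 22324.68 g/day
Convert to kg/day: 22324.68 / 1000 = 22.32468 kg/day

22.32468 kg/day


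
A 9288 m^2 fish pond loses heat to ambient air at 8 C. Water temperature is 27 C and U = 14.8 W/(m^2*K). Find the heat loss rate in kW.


Temperature difference dT = 27 - 8 = 19 K
Heat loss (W) = U * A * dT = 14.8 * 9288 * 19 = 2611785.6 W
Convert to kW: 2611785.6 / 1000 = 2611.7856 kW

2611.7856 kW


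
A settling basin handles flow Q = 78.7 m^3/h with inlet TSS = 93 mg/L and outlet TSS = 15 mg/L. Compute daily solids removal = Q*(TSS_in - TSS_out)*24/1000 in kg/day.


Concentration drop: TSS_in - TSS_out = 93 - 15 = 78 mg/L
Hourly solids removed = Q * dTSS = 78.7 m^3/h * 78 mg/L = 6138.6 g/h  (m^3/h * mg/L = g/h)
Daily solids removed = 6138.6 * 24 = 147326.4 g/day
Convert g to kg: 147326.4 / 1000 = 147.3264 kg/day

147.3264 kg/day


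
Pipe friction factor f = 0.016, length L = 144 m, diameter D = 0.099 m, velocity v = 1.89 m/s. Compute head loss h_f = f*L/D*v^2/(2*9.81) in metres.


v^2 = 1.89^2 = 3.5721 m^2/s^2
L/D = 144/0.099 = 1454.5455
h_f = f*(L/D)*v^2/(2g) = 0.016 * 1454.5455 * 3.5721 / 19.62 = 4.23713 m

4.23713 m


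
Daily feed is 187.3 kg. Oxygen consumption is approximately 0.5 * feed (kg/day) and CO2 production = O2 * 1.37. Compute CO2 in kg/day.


O2 = 187.3 * 0.5 = 93.65
CO2 = 93.65 * 1.37 = 128.3005

128.3005 kg/day


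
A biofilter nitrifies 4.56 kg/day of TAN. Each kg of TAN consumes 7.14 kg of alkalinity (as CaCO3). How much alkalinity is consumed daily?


Alkalinity factor: 7.14 kg CaCO3 consumed per kg TAN nitrified
alk = 4.56 kg TAN * 7.14 = 32.5584 kg CaCO3/day

32.5584 kg CaCO3/day


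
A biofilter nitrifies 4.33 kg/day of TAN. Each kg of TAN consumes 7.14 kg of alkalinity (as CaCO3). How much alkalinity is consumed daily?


Alkalinity factor: 7.14 kg CaCO3 consumed per kg TAN nitrified
alk = 4.33 kg TAN * 7.14 = 30.9162 kg CaCO3/day

30.9162 kg CaCO3/day


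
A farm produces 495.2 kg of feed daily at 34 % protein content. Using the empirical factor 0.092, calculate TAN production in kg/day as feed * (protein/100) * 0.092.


Protein in feed = 495.2 * 34/100 = 168.368 kg/day
TAN = protein * 0.092 = 168.368 * 0.092 = 15.489856 kg/day

15.489856 kg/day


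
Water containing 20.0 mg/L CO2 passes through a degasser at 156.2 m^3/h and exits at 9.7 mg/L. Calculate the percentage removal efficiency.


CO2_out / CO2_in = 9.7 / 20.0 = 0.485
Fraction remaining = 0.485
efficiency = (1 - 0.485) * 100 = 51.5 %

51.5 %


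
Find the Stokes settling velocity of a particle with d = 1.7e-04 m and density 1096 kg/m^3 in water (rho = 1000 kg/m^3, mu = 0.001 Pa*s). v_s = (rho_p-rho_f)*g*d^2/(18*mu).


Density difference: rho_p - rho_f = 1096 - 1000 = 96 kg/m^3
d^2 = (1.7e-04)^2 = 2.89e-08 m^2
Numerator = (rho_p - rho_f) * g * d^2 = 96 * 9.81 * 2.89e-08 = 2.7216864e-05
Denominator = 18 * mu = 18 * 0.001 = 0.018
v_s = 2.7216864e-05 / 0.018 = 0.00151205 m/s
Check: Re = rho_f * v_s * d / mu = 1000 * 0.00151205 * 1.7e-04 / 0.001 = 0.257 < 1, so Stokes' law applies.

0.00151205 m/s


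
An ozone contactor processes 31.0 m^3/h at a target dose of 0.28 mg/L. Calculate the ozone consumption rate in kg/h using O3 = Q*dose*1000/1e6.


O3 demand (mg/h) = Q * dose * 1000 = 31.0 * 0.28 * 1000 = 8680 mg/h
Convert mg to kg: 8680 / 1e6 = 0.00868 kg/h

0.00868 kg/h


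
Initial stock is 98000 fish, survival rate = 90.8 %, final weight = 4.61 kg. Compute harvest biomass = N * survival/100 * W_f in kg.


Survivors = 98000 * 90.8/100 = 88984 fish
Harvest biomass = survivors * W_f = 88984 * 4.61 = 410216.24 kg

410216.24 kg


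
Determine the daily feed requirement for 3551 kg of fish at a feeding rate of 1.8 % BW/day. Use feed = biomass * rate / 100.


Feeding rate fraction = 1.8% / 100 = 0.018
Daily feed = 3551 kg * 0.018 = 63.918 kg/day

63.918 kg/day


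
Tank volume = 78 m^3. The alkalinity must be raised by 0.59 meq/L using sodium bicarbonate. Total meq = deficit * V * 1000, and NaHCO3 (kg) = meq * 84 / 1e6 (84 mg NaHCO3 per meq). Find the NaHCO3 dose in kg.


Tank volume in L = 78 m^3 * 1000 = 78000 L
Total meq required = 0.59 meq/L * 78000 L = 46020 meq
NaHCO3 mass = 46020 meq * 84 mg/meq / 1e6 = 3.86568 kg

3.86568 kg


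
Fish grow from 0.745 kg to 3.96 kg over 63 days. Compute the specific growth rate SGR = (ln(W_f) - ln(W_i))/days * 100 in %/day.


ln(W_f) = ln(3.96) = 1.376244
ln(W_i) = ln(0.745) = -0.29437106
ln(W_f) - ln(W_i) = 1.376244 - -0.29437106 = 1.6706151
SGR = 1.6706151 / 63 * 100 = 2.65177 %/day

2.65177 %/day


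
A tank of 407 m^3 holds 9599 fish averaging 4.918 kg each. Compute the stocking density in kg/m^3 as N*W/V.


Total biomass = 9599 fish * 4.918 kg = 47207.882 kg
Density = total biomass / volume = 47207.882 / 407 = 115.99 kg/m^3

115.99 kg/m^3


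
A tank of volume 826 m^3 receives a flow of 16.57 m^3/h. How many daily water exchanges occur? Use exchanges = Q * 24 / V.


Daily flow volume = 16.57 m^3/h * 24 h = 397.68 m^3/day
Exchanges = daily flow / tank volume = 397.68 / 826 = 0.481453 exchanges/day

0.481453 exchanges/day


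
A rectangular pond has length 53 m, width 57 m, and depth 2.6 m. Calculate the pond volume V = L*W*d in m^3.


Base area = L * W = 53 * 57 = 3021 m^2
Volume = area * depth = 3021 * 2.6 = 7854.6 m^3

7854.6 m^3


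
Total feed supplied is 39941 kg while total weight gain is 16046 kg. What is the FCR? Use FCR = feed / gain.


FCR = feed consumed / weight gained
FCR = 39941 kg / 16046 kg = 2.48916

2.48916


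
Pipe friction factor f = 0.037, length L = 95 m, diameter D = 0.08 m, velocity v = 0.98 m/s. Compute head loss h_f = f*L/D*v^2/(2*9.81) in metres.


v^2 = 0.98^2 = 0.9604 m^2/s^2
L/D = 95/0.08 = 1187.5
h_f = f*(L/D)*v^2/(2g) = 0.037 * 1187.5 * 0.9604 / 19.62 = 2.15074 m

2.15074 m


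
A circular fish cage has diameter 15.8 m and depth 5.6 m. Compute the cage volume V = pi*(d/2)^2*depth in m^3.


r = d/2 = 15.8/2 = 7.9 m
Base area = pi*r^2 = pi*7.9^2 = 196.0668 m^2
Volume = 196.0668 * 5.6 = 1097.97 m^3

1097.97 m^3


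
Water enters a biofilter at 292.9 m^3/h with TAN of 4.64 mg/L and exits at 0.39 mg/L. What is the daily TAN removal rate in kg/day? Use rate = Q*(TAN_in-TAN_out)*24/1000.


Concentration drop: TAN_in - TAN_out = 4.64 - 0.39 = 4.25 mg/L
Hourly TAN removed = Q * dTAN = 292.9 m^3/h * 4.25 mg/L = 1244.825 g/h  (m^3/h * mg/L = g/h)
Daily TAN removed = 1244.825 * 24 = 29875.8 g/day
Convert to kg/day: 29875.8 / 1000 = 29.8758 kg/day

29.8758 kg/day


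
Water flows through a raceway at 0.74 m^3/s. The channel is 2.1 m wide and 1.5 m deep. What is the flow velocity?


Cross-sectional area = W * d = 2.1 * 1.5 = 3.15 m^2
Velocity = Q / A = 0.74 / 3.15 = 0.234921 m/s

0.234921 m/s


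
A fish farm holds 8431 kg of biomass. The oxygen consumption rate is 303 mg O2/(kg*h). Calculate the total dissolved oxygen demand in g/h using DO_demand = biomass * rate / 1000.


Total O2 consumption (mg/h) = 8431 kg * 303 mg/(kg*h) = 2554593 mg/h
Convert to g/h: 2554593 / 1000 = 2554.593 g/h

2554.593 g/h


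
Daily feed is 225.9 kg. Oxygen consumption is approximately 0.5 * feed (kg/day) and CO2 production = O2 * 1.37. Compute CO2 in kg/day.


O2 = 225.9 * 0.5 = 112.95
CO2 = 112.95 * 1.37 = 154.7415

154.7415 kg/day


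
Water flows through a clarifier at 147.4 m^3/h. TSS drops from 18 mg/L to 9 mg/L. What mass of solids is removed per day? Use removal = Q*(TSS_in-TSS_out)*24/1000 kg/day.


Concentration drop: TSS_in - TSS_out = 18 - 9 = 9 mg/L
Hourly solids removed = Q * dTSS = 147.4 m^3/h * 9 mg/L = 1326.6 g/h  (m^3/h * mg/L = g/h)
Daily solids removed = 1326.6 * 24 = 31838.4 g/day
Convert g to kg: 31838.4 / 1000 = 31.8384 kg/day

31.8384 kg/day


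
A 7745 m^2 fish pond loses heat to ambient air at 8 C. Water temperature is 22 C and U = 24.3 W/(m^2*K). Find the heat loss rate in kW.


Temperature difference dT = 22 - 8 = 14 K
Heat loss (W) = U * A * dT = 24.3 * 7745 * 14 = 2634849 W
Convert to kW: 2634849 / 1000 = 2634.849 kW

2634.849 kW


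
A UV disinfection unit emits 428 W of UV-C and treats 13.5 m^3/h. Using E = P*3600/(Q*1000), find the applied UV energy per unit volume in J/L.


Energy delivered per hour = 428 W * 3600 s = 1540800 J/h
Volume treated per hour = 13.5 m^3/h * 1000 = 13500 L/h
dose = 1540800 / 13500 = 114.133 J/L

114.133 J/L


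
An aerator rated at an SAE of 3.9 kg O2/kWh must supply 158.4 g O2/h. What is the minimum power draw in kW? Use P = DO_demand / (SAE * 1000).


SAE in g O2/kWh = 3.9 * 1000 = 3900 g/kWh
P = DO_demand / SAE_g = 158.4 / 3900 = 0.0406154 kW

0.0406154 kW


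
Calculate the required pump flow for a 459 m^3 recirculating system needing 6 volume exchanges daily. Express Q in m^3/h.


Daily recirculation volume = 459 m^3 * 6 = 2754 m^3/day
Flow rate Q = daily volume / 24 h = 2754 / 24 = 114.75 m^3/h

114.75 m^3/h


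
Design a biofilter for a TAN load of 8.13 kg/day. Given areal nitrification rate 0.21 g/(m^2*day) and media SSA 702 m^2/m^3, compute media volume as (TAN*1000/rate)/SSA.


A = 8.13*1000 / 0.21 = 38714.286 m^2
V = 38714.286 / 702 = 55.1486

55.1486 m^3


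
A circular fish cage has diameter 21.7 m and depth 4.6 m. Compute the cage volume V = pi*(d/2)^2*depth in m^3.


r = d/2 = 21.7/2 = 10.85 m
Base area = pi*r^2 = pi*10.85^2 = 369.83614 m^2
Volume = 369.83614 * 4.6 = 1701.25 m^3

1701.25 m^3


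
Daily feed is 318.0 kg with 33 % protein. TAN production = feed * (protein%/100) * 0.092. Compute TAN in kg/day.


Protein in feed = 318.0 * 33/100 = 104.94 kg/day
TAN = protein * 0.092 = 104.94 * 0.092 = 9.65448 kg/day

9.65448 kg/day


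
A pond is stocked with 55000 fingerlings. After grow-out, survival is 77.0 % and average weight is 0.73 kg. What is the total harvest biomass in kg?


Survivors = 55000 * 77.0/100 = 42350 fish
Harvest biomass = survivors * W_f = 42350 * 0.73 = 30915.5 kg

30915.5 kg


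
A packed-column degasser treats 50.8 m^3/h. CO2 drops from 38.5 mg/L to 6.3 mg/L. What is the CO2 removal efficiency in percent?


CO2_out / CO2_in = 6.3 / 38.5 = 0.16363636
Fraction remaining = 0.16363636
efficiency = (1 - 0.16363636) * 100 = 83.6364 %

83.6364 %


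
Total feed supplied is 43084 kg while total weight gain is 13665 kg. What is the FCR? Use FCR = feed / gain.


FCR = feed consumed / weight gained
FCR = 43084 kg / 13665 kg = 3.15287

3.15287


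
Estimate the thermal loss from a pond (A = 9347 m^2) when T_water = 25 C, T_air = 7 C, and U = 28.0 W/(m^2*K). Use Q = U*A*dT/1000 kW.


Temperature difference dT = 25 - 7 = 18 K
Heat loss (W) = U * A * dT = 28.0 * 9347 * 18 = 4710888 W
Convert to kW: 4710888 / 1000 = 4710.888 kW

4710.888 kW


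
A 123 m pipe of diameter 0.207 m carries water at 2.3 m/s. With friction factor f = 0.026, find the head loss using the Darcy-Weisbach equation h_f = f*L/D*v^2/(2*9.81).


v^2 = 2.3^2 = 5.29 m^2/s^2
L/D = 123/0.207 = 594.2029
h_f = f*(L/D)*v^2/(2g) = 0.026 * 594.2029 * 5.29 / 19.62 = 4.16548 m

4.16548 m


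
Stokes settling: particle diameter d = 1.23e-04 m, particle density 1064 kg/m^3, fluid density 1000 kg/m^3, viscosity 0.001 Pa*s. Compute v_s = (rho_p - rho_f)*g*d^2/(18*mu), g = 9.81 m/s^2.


Density difference: rho_p - rho_f = 1064 - 1000 = 64 kg/m^3
d^2 = (1.23e-04)^2 = 1.5129e-08 m^2
Numerator = (rho_p - rho_f) * g * d^2 = 64 * 9.81 * 1.5129e-08 = 9.4985914e-06
Denominator = 18 * mu = 18 * 0.001 = 0.018
v_s = 9.4985914e-06 / 0.018 = 5.277e-04 m/s
Check: Re = rho_f * v_s * d / mu = 1000 * 5.277e-04 * 1.23e-04 / 0.001 = 0.0649 < 1, so Stokes' law applies.

5.277e-04 m/s


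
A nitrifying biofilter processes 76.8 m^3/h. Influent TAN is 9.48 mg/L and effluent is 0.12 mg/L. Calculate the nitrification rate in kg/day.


Concentration drop: TAN_in - TAN_out = 9.48 - 0.12 = 9.36 mg/L
Hourly TAN removed = Q * dTAN = 76.8 m^3/h * 9.36 mg/L = 718.848 g/h  (m^3/h * mg/L = g/h)
Daily TAN removed = 718.848 * 24 = 17252.352 g/day
Convert to kg/day: 17252.352 / 1000 = 17.252352 kg/day

17.252352 kg/day


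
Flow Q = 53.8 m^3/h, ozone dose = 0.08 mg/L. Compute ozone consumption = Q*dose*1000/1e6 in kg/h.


O3 demand (mg/h) = Q * dose * 1000 = 53.8 * 0.08 * 1000 = 4304 mg/h
Convert mg to kg: 4304 / 1e6 = 0.004304 kg/h

0.004304 kg/h


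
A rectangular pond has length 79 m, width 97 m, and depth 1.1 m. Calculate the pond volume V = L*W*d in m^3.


Base area = L * W = 79 * 97 = 7663 m^2
Volume = area * depth = 7663 * 1.1 = 8429.3 m^3

8429.3 m^3


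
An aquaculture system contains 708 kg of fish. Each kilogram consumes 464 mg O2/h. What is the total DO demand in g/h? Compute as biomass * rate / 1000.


Total O2 consumption (mg/h) = 708 kg * 464 mg/(kg*h) = 328512 mg/h
Convert to g/h: 328512 / 1000 = 328.512 g/h

328.512 g/h


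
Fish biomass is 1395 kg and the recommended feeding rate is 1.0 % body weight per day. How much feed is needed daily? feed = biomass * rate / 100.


Feeding rate fraction = 1.0% / 100 = 0.01
Daily feed = 1395 kg * 0.01 = 13.95 kg/day

13.95 kg/day


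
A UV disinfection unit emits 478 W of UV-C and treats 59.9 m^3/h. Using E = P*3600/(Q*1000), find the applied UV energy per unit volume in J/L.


Energy delivered per hour = 478 W * 3600 s = 1720800 J/h
Volume treated per hour = 59.9 m^3/h * 1000 = 59900 L/h
dose = 1720800 / 59900 = 28.7279 J/L

28.7279 J/L


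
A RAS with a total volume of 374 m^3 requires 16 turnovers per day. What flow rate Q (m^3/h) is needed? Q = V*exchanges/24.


Daily recirculation volume = 374 m^3 * 16 = 5984 m^3/day
Flow rate Q = daily volume / 24 h = 5984 / 24 = 249.333 m^3/h

249.333 m^3/h


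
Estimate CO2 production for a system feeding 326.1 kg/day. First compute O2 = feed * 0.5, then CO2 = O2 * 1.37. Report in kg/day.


O2 = 326.1 * 0.5 = 163.05
CO2 = 163.05 * 1.37 = 223.3785

223.3785 kg/day


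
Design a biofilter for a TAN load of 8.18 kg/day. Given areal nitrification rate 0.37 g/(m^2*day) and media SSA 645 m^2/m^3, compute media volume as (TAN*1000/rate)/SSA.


A = 8.18*1000 / 0.37 = 22108.108 m^2
V = 22108.108 / 645 = 34.2761

34.2761 m^3


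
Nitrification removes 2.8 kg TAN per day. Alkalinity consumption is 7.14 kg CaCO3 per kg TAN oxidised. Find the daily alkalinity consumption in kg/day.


Alkalinity factor: 7.14 kg CaCO3 consumed per kg TAN nitrified
alk = 2.8 kg TAN * 7.14 = 19.992 kg CaCO3/day

19.992 kg CaCO3/day


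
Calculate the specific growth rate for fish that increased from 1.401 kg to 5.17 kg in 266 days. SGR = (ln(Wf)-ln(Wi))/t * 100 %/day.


ln(W_f) = ln(5.17) = 1.6428727
ln(W_i) = ln(1.401) = 0.33718627
ln(W_f) - ln(W_i) = 1.6428727 - 0.33718627 = 1.3056864
SGR = 1.3056864 / 266 * 100 = 0.49086 %/day

0.49086 %/day


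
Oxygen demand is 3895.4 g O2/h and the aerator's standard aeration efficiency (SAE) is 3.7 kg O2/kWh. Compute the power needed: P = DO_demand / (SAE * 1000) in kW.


SAE in g O2/kWh = 3.7 * 1000 = 3700 g/kWh
P = DO_demand / SAE_g = 3895.4 / 3700 = 1.05281 kW

1.05281 kW


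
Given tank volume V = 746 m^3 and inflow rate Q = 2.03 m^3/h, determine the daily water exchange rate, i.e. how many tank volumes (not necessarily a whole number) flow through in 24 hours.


Daily flow volume = 2.03 m^3/h * 24 h = 48.72 m^3/day
Exchanges = daily flow / tank volume = 48.72 / 746 = 0.0653083 exchanges/day

0.0653083 exchanges/day


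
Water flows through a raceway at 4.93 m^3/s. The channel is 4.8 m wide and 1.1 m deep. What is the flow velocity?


Cross-sectional area = W * d = 4.8 * 1.1 = 5.28 m^2
Velocity = Q / A = 4.93 / 5.28 = 0.933712 m/s

0.933712 m/s


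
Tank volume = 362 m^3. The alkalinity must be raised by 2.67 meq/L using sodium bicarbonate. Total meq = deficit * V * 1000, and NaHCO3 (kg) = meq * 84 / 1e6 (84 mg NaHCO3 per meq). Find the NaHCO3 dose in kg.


Tank volume in L = 362 m^3 * 1000 = 362000 L
Total meq required = 2.67 meq/L * 362000 L = 966540 meq
NaHCO3 mass = 966540 meq * 84 mg/meq / 1e6 = 81.1894 kg

81.1894 kg


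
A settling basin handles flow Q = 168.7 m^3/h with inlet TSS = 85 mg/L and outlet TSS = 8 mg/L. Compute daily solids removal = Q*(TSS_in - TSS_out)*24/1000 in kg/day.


Concentration drop: TSS_in - TSS_out = 85 - 8 = 77 mg/L
Hourly solids removed = Q * dTSS = 168.7 m^3/h * 77 mg/L = 12989.9 g/h  (m^3/h * mg/L = g/h)
Daily solids removed = 12989.9 * 24 = 311757.6 g/day
Convert g to kg: 311757.6 / 1000 = 311.7576 kg/day

311.7576 kg/day


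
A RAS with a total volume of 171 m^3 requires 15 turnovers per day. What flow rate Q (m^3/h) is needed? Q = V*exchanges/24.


Daily recirculation volume = 171 m^3 * 15 = 2565 m^3/day
Flow rate Q = daily volume / 24 h = 2565 / 24 = 106.875 m^3/h

106.875 m^3/h


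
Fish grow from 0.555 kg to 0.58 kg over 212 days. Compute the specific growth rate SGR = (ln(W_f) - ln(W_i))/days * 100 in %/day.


ln(W_f) = ln(0.58) = -0.54472718
ln(W_i) = ln(0.555) = -0.58878717
ln(W_f) - ln(W_i) = -0.54472718 - -0.58878717 = 0.04405999
SGR = 0.04405999 / 212 * 100 = 0.020783 %/day

0.020783 %/day


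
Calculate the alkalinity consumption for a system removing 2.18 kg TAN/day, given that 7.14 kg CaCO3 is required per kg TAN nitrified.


Alkalinity factor: 7.14 kg CaCO3 consumed per kg TAN nitrified
alk = 2.18 kg TAN * 7.14 = 15.5652 kg CaCO3/day

15.5652 kg CaCO3/day


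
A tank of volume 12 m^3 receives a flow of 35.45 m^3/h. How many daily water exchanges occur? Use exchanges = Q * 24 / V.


Daily flow volume = 35.45 m^3/h * 24 h = 850.8 m^3/day
Exchanges = daily flow / tank volume = 850.8 / 12 = 70.9 exchanges/day

70.9 exchanges/day


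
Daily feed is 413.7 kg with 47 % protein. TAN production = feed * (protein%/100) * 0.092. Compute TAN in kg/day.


Protein in feed = 413.7 * 47/100 = 194.439 kg/day
TAN = protein * 0.092 = 194.439 * 0.092 = 17.888388 kg/day

17.888388 kg/day


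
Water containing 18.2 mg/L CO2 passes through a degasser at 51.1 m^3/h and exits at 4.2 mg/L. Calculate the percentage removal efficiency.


CO2_out / CO2_in = 4.2 / 18.2 = 0.23076923
Fraction remaining = 0.23076923
efficiency = (1 - 0.23076923) * 100 = 76.9231 %

76.9231 %


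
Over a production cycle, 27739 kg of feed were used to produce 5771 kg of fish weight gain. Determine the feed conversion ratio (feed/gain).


FCR = feed consumed / weight gained
FCR = 27739 kg / 5771 kg = 4.80662

4.80662


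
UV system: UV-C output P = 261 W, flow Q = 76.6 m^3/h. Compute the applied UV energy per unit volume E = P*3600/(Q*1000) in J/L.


Energy delivered per hour = 261 W * 3600 s = 939600 J/h
Volume treated per hour = 76.6 m^3/h * 1000 = 76600 L/h
dose = 939600 / 76600 = 12.2663 J/L

12.2663 J/L


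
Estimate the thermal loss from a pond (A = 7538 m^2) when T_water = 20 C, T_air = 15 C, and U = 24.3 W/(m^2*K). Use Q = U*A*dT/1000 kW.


Temperature difference dT = 20 - 15 = 5 K
Heat loss (W) = U * A * dT = 24.3 * 7538 * 5 = 915867 W
Convert to kW: 915867 / 1000 = 915.867 kW

915.867 kW


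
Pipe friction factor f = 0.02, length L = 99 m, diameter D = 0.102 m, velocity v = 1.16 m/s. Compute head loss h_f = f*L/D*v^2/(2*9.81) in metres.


v^2 = 1.16^2 = 1.3456 m^2/s^2
L/D = 99/0.102 = 970.58824
h_f = f*(L/D)*v^2/(2g) = 0.02 * 970.58824 * 1.3456 / 19.62 = 1.33132 m

1.33132 m


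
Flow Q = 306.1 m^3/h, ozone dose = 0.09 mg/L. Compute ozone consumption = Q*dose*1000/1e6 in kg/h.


O3 demand (mg/h) = Q * dose * 1000 = 306.1 * 0.09 * 1000 = 27549 mg/h
Convert mg to kg: 27549 / 1e6 = 0.027549 kg/h

0.027549 kg/h


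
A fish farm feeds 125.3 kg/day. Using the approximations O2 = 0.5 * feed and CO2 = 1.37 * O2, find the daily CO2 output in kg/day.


O2 = 125.3 * 0.5 = 62.65
CO2 = 62.65 * 1.37 = 85.8305

85.8305 kg/day


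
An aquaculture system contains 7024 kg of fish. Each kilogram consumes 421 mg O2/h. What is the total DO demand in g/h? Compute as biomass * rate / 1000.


Total O2 consumption (mg/h) = 7024 kg * 421 mg/(kg*h) = 2957104 mg/h
Convert to g/h: 2957104 / 1000 = 2957.104 g/h

2957.104 g/h


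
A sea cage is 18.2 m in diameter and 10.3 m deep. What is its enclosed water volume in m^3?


r = d/2 = 18.2/2 = 9.1 m
Base area = pi*r^2 = pi*9.1^2 = 260.15529 m^2
Volume = 260.15529 * 10.3 = 2679.6 m^3

2679.6 m^3


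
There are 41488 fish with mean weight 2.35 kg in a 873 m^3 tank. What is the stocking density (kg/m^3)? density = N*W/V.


Total biomass = 41488 fish * 2.35 kg = 97496.8 kg
Density = total biomass / volume = 97496.8 / 873 = 111.68 kg/m^3

111.68 kg/m^3


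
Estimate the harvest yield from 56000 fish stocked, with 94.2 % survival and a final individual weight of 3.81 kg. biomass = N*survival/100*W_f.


Survivors = 56000 * 94.2/100 = 52752 fish
Harvest biomass = survivors * W_f = 52752 * 3.81 = 200985.12 kg

200985.12 kg


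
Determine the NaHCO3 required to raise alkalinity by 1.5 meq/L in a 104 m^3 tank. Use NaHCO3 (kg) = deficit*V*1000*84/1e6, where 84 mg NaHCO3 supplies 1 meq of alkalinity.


Tank volume in L = 104 m^3 * 1000 = 104000 L
Total meq required = 1.5 meq/L * 104000 L = 156000 meq
NaHCO3 mass = 156000 meq * 84 mg/meq / 1e6 = 13.104 kg

13.104 kg


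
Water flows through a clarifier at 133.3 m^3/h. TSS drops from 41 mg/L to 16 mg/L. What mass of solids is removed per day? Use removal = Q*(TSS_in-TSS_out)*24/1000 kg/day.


Concentration drop: TSS_in - TSS_out = 41 - 16 = 25 mg/L
Hourly solids removed = Q * dTSS = 133.3 m^3/h * 25 mg/L = 3332.5 g/h  (m^3/h * mg/L = g/h)
Daily solids removed = 3332.5 * 24 = 79980 g/day
Convert g to kg: 79980 / 1000 = 79.98 kg/day

79.98 kg/day


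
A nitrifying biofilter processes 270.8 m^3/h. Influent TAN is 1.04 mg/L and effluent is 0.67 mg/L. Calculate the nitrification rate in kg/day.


Concentration drop: TAN_in - TAN_out = 1.04 - 0.67 = 0.37 mg/L
Hourly TAN removed = Q * dTAN = 270.8 m^3/h * 0.37 mg/L = 100.196 g/h  (m^3/h * mg/L = g/h)
Daily TAN removed = 100.196 * 24 = 2404.704 g/day
Convert to kg/day: 2404.704 / 1000 = 2.404704 kg/day

2.404704 kg/day


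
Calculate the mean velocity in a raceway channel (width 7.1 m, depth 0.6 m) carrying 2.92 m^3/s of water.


Cross-sectional area = W * d = 7.1 * 0.6 = 4.26 m^2
Velocity = Q / A = 2.92 / 4.26 = 0.685446 m/s

0.685446 m/s


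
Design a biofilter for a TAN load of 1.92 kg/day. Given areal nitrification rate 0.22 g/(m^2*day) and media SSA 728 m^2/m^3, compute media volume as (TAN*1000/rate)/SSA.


A = 1.92*1000 / 0.22 = 8727.2727 m^2
V = 8727.2727 / 728 = 11.988

11.988 m^3


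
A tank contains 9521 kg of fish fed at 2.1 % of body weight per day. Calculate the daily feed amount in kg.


Feeding rate fraction = 2.1% / 100 = 0.021
Daily feed = 9521 kg * 0.021 = 199.941 kg/day

199.941 kg/day


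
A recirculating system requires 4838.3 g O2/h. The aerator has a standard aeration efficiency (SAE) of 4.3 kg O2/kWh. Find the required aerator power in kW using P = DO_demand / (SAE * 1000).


SAE in g O2/kWh = 4.3 * 1000 = 4300 g/kWh
P = DO_demand / SAE_g = 4838.3 / 4300 = 1.12519 kW

1.12519 kW


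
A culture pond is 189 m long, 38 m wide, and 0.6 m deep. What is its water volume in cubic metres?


Base area = L * W = 189 * 38 = 7182 m^2
Volume = area * depth = 7182 * 0.6 = 4309.2 m^3

4309.2 m^3


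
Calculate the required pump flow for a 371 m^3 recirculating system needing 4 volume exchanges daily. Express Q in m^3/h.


Daily recirculation volume = 371 m^3 * 4 = 1484 m^3/day
Flow rate Q = daily volume / 24 h = 1484 / 24 = 61.8333 m^3/h

61.8333 m^3/h


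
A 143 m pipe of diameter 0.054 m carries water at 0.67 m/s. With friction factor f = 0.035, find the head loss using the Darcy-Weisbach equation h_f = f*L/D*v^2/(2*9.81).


v^2 = 0.67^2 = 0.4489 m^2/s^2
L/D = 143/0.054 = 2648.1481
h_f = f*(L/D)*v^2/(2g) = 0.035 * 2648.1481 * 0.4489 / 19.62 = 2.12061 m

2.12061 m


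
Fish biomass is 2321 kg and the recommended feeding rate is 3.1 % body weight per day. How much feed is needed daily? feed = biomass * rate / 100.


Feeding rate fraction = 3.1% / 100 = 0.031
Daily feed = 2321 kg * 0.031 = 71.951 kg/day

71.951 kg/day


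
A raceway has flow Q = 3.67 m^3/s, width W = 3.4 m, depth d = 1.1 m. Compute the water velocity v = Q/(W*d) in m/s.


Cross-sectional area = W * d = 3.4 * 1.1 = 3.74 m^2
Velocity = Q / A = 3.67 / 3.74 = 0.981283 m/s

0.981283 m/s


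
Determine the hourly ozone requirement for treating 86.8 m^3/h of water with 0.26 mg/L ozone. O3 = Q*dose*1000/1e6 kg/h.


O3 demand (mg/h) = Q * dose * 1000 = 86.8 * 0.26 * 1000 = 22568 mg/h
Convert mg to kg: 22568 / 1e6 = 0.022568 kg/h

0.022568 kg/h


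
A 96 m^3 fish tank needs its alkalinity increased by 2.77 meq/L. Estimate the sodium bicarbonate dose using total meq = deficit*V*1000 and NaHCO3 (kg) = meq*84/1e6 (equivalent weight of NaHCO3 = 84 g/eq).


Tank volume in L = 96 m^3 * 1000 = 96000 L
Total meq required = 2.77 meq/L * 96000 L = 265920 meq
NaHCO3 mass = 265920 meq * 84 mg/meq / 1e6 = 22.3373 kg

22.3373 kg


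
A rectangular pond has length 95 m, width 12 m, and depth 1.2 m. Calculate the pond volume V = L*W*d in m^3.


Base area = L * W = 95 * 12 = 1140 m^2
Volume = area * depth = 1140 * 1.2 = 1368 m^3

1368 m^3


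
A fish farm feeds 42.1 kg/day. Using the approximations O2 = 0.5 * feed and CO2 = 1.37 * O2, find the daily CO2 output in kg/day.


O2 = 42.1 * 0.5 = 21.05
CO2 = 21.05 * 1.37 = 28.8385

28.8385 kg/day


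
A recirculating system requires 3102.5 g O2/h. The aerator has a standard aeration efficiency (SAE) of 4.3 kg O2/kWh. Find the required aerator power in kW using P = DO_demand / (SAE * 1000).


SAE in g O2/kWh = 4.3 * 1000 = 4300 g/kWh
P = DO_demand / SAE_g = 3102.5 / 4300 = 0.721512 kW

0.721512 kW


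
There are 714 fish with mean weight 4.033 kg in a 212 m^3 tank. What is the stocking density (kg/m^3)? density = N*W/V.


Total biomass = 714 fish * 4.033 kg = 2879.562 kg
Density = total biomass / volume = 2879.562 / 212 = 13.5828 kg/m^3

13.5828 kg/m^3


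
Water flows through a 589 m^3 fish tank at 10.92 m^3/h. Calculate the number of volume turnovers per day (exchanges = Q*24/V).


Daily flow volume = 10.92 m^3/h * 24 h = 262.08 m^3/day
Exchanges = daily flow / tank volume = 262.08 / 589 = 0.444958 exchanges/day

0.444958 exchanges/day


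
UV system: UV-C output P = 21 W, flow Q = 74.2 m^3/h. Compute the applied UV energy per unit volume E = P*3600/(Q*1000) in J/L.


Energy delivered per hour = 21 W * 3600 s = 75600 J/h
Volume treated per hour = 74.2 m^3/h * 1000 = 74200 L/h
dose = 75600 / 74200 = 1.01887 J/L

1.01887 J/L


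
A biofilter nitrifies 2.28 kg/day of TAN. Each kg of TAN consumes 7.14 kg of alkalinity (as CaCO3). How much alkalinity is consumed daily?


Alkalinity factor: 7.14 kg CaCO3 consumed per kg TAN nitrified
alk = 2.28 kg TAN * 7.14 = 16.2792 kg CaCO3/day

16.2792 kg CaCO3/day


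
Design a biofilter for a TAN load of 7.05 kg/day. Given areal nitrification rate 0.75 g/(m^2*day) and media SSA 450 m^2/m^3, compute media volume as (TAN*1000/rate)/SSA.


A = 7.05*1000 / 0.75 = 9400 m^2
V = 9400 / 450 = 20.8889

20.8889 m^3
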